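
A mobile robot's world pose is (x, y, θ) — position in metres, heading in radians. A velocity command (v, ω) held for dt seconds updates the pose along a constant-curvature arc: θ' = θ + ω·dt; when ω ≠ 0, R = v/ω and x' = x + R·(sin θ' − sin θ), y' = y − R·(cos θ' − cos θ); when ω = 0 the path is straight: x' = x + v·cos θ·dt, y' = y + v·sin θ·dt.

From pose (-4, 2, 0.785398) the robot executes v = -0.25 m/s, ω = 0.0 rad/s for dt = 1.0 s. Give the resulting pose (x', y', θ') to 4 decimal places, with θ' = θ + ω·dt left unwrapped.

(-4.1768, 1.8232, 0.7854)

θ' = 0.7854 + 0.0·1.0 = 0.7854
ω = 0 → straight: x' = -4 + -0.25·cos(0.7854)·1.0 = -4.1768
y' = 2 + -0.25·sin(0.7854)·1.0 = 1.8232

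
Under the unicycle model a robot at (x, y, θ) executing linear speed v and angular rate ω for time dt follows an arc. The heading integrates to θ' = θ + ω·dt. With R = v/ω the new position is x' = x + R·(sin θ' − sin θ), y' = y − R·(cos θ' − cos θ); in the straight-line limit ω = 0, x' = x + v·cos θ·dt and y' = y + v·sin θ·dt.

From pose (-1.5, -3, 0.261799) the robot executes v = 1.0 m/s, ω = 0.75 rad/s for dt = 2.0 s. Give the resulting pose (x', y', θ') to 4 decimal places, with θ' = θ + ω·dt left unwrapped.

(-0.5360, -1.4590, 1.7618)

θ' = 0.2618 + 0.75·2.0 = 1.7618
R = v/ω = 1.0/0.75 = 1.3333
x' = -1.5 + 1.3333·(sin 1.7618 − sin 0.2618) = -0.5360
y' = -3 − 1.3333·(cos 1.7618 − cos 0.2618) = -1.4590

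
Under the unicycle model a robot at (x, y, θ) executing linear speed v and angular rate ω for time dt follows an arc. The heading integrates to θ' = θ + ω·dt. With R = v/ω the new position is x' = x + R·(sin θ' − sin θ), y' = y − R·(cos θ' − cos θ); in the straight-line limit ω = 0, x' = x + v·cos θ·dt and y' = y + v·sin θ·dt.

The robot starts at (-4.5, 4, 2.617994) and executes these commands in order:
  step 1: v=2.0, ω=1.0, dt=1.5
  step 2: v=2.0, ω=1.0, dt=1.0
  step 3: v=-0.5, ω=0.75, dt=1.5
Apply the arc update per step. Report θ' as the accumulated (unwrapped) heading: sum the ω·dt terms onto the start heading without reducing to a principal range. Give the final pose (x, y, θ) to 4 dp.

(-7.9235, 1.8819, 6.2430)

step 1: θ'=4.1180 (R=2.0000) → pose (-7.1570, 3.3880, 4.1180)
step 2: θ'=5.1180 (R=2.0000) → pose (-7.3377, 1.4788, 5.1180)
step 3: θ'=6.2430 (R=-0.6667) → pose (-7.9235, 1.8819, 6.2430)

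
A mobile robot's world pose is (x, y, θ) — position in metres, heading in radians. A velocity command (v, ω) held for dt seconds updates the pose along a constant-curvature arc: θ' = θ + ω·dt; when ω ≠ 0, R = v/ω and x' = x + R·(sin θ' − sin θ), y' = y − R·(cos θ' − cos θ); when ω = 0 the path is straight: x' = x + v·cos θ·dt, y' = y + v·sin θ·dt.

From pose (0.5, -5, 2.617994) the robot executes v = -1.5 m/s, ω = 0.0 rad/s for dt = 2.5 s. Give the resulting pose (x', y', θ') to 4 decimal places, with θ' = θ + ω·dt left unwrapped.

θ' = 2.6180 + 0.0·2.5 = 2.6180
ω = 0 → straight: x' = 0.5 + -1.5·cos(2.6180)·2.5 = 3.7476
y' = -5 + -1.5·sin(2.6180)·2.5 = -6.8750

(3.7476, -6.8750, 2.6180)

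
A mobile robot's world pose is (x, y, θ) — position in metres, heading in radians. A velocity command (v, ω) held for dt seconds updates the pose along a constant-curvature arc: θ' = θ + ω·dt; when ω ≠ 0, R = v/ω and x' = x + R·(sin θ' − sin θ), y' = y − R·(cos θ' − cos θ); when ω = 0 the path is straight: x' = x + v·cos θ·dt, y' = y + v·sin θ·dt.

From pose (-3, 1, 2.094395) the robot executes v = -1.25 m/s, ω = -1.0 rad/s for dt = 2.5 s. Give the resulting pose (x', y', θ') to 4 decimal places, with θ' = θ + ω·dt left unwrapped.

θ' = 2.0944 + -1.0·2.5 = -0.4056
R = v/ω = -1.25/-1.0 = 1.2500
x' = -3 + 1.2500·(sin -0.4056 − sin 2.0944) = -4.5758
y' = 1 − 1.2500·(cos -0.4056 − cos 2.0944) = -0.7736

(-4.5758, -0.7736, -0.4056)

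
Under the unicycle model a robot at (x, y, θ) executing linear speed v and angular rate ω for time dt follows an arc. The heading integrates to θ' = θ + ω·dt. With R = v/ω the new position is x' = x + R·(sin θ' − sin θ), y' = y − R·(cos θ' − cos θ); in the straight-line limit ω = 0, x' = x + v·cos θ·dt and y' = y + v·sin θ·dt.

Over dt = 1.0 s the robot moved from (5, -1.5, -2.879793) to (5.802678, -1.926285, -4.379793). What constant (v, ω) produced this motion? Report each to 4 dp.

Δθ = -4.379793 − -2.879793 = -1.500000
ω = Δθ/dt = -1.500000/1.0 = -1.5000
R = Δx/(sin θ' − sin θ) = 0.6667
v = R·ω = 0.6667·-1.5000 = -1.0000

v = -1.0000, ω = -1.5000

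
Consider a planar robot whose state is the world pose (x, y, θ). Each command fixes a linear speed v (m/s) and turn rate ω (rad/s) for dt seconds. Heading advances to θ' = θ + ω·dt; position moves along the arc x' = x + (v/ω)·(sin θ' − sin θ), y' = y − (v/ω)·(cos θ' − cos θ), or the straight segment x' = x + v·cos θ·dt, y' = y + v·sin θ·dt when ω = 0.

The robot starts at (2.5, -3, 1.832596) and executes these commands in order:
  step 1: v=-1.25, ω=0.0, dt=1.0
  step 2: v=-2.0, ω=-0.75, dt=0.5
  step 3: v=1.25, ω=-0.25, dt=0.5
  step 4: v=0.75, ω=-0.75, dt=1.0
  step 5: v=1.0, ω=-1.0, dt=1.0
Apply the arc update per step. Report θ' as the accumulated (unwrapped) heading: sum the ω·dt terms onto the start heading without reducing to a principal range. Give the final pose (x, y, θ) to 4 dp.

(4.3837, -3.9056, -0.4174)

step 1: θ'=1.8326 (straight) → pose (2.8235, -4.2074, 1.8326)
step 2: θ'=1.4576 (R=2.6667) → pose (2.8973, -5.1988, 1.4576)
step 3: θ'=1.3326 (R=-5.0000) → pose (3.0065, -4.5838, 1.3326)
step 4: θ'=0.5826 (R=-1.0000) → pose (3.4281, -3.9848, 0.5826)
step 5: θ'=-0.4174 (R=-1.0000) → pose (4.3837, -3.9056, -0.4174)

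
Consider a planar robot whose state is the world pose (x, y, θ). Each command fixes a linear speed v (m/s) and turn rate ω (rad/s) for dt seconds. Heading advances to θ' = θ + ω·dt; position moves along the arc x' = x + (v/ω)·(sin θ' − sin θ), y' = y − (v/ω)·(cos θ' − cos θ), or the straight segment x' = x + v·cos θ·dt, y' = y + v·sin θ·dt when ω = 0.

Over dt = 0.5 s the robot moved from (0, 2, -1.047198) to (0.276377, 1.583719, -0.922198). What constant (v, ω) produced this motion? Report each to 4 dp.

v = 1.0000, ω = 0.2500

Δθ = -0.922198 − -1.047198 = 0.125000
ω = Δθ/dt = 0.125000/0.5 = 0.2500
R = −Δy/(cos θ' − cos θ) = 4.0000
v = R·ω = 4.0000·0.2500 = 1.0000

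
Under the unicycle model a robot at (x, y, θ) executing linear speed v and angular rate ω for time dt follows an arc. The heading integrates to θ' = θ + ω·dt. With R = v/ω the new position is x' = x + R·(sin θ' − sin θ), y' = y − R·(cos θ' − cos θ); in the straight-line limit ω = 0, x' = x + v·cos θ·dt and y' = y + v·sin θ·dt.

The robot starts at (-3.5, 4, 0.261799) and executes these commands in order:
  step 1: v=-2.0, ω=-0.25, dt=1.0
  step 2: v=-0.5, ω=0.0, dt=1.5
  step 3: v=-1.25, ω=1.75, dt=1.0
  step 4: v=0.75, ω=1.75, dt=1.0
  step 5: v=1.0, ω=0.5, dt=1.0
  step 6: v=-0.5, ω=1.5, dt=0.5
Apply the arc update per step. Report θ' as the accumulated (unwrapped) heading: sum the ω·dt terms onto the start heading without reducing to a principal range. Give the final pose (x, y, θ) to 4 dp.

(-8.2220, 2.8436, 4.7618)

step 1: θ'=0.0118 (R=8.0000) → pose (-5.4762, 3.7280, 0.0118)
step 2: θ'=0.0118 (straight) → pose (-6.2261, 3.7191, 0.0118)
step 3: θ'=1.7618 (R=-0.7143) → pose (-6.9190, 2.8693, 1.7618)
step 4: θ'=3.5118 (R=0.4286) → pose (-7.4948, 3.1875, 3.5118)
step 5: θ'=4.0118 (R=2.0000) → pose (-8.3001, 2.6123, 4.0118)
step 6: θ'=4.7618 (R=-0.3333) → pose (-8.2220, 2.8436, 4.7618)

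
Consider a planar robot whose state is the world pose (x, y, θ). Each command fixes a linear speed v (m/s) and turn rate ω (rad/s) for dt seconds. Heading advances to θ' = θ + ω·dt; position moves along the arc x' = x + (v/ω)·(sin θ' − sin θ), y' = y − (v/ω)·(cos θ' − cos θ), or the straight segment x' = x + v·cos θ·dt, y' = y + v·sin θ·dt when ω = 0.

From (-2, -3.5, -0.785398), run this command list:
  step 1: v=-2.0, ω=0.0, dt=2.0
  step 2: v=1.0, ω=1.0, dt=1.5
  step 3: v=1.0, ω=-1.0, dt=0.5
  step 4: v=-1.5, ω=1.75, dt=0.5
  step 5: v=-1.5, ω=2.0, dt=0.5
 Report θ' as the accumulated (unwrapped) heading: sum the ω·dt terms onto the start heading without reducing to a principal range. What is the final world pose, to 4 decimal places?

(-3.5874, -1.6579, 2.0896)

step 1: θ'=-0.7854 (straight) → pose (-4.8284, -0.6716, -0.7854)
step 2: θ'=0.7146 (R=1.0000) → pose (-3.4660, -0.7198, 0.7146)
step 3: θ'=0.2146 (R=-1.0000) → pose (-3.0236, -0.4981, 0.2146)
step 4: θ'=1.0896 (R=-0.8571) → pose (-3.6009, -0.9389, 1.0896)
step 5: θ'=2.0896 (R=-0.7500) → pose (-3.5874, -1.6579, 2.0896)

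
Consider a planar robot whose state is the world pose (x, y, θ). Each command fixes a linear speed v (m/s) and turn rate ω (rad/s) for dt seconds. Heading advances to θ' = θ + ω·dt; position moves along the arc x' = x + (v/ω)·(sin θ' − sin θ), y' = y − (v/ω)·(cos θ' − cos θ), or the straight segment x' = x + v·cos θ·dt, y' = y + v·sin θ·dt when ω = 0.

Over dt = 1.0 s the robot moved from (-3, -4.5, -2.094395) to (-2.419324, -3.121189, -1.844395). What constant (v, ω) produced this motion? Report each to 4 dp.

Δθ = -1.844395 − -2.094395 = 0.250000
ω = Δθ/dt = 0.250000/1.0 = 0.2500
R = −Δy/(cos θ' − cos θ) = -6.0000
v = R·ω = -6.0000·0.2500 = -1.5000

v = -1.5000, ω = 0.2500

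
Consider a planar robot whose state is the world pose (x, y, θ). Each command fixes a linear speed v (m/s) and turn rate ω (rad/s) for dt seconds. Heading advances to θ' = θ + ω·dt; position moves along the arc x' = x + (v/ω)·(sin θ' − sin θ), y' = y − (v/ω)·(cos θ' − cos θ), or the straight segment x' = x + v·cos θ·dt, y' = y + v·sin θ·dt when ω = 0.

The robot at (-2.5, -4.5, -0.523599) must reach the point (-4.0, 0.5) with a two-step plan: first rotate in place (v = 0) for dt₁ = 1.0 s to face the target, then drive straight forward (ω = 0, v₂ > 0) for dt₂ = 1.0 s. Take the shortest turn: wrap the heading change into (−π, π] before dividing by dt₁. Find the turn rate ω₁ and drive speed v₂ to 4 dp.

heading to target = atan2(0.5−-4.5, -4−-2.5) = 1.8623
Δθ = wrap(1.8623 − -0.5236) = 2.3859; ω₁ = Δθ/dt₁ = 2.3859
distance = √((-4−-2.5)² + (0.5−-4.5)²) = 5.2202; v₂ = distance/dt₂ = 5.2202

ω₁ = 2.3859, v₂ = 5.2202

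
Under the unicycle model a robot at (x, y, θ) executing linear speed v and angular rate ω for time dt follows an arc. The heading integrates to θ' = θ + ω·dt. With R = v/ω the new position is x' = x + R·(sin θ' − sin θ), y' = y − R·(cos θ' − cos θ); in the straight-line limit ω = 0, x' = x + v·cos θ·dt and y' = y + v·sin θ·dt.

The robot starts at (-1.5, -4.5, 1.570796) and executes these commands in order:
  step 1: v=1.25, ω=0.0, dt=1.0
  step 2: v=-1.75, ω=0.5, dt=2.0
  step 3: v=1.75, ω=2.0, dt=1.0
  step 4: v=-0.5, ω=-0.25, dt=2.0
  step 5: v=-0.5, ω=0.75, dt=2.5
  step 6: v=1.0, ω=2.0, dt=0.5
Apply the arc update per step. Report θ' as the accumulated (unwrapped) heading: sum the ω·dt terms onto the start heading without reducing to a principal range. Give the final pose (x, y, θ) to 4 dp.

step 1: θ'=1.5708 (straight) → pose (-1.5000, -3.2500, 1.5708)
step 2: θ'=2.5708 (R=-3.5000) → pose (0.1089, -6.1951, 2.5708)
step 3: θ'=4.5708 (R=0.8750) → pose (-1.2301, -6.8080, 4.5708)
step 4: θ'=4.0708 (R=2.0000) → pose (-0.8524, -5.8933, 4.0708)
step 5: θ'=5.9458 (R=-0.6667) → pose (-1.1658, -4.8652, 5.9458)
step 6: θ'=6.9458 (R=0.5000) → pose (-0.6927, -4.7876, 6.9458)

(-0.6927, -4.7876, 6.9458)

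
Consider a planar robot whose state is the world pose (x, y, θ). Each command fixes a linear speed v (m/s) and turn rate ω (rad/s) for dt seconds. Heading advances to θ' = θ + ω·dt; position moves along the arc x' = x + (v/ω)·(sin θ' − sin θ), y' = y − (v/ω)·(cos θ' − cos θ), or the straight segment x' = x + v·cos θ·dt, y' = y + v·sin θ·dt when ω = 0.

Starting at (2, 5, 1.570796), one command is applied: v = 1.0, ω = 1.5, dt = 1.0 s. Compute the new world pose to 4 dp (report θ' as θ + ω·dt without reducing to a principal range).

(1.3805, 5.6650, 3.0708)

θ' = 1.5708 + 1.5·1.0 = 3.0708
R = v/ω = 1.0/1.5 = 0.6667
x' = 2 + 0.6667·(sin 3.0708 − sin 1.5708) = 1.3805
y' = 5 − 0.6667·(cos 3.0708 − cos 1.5708) = 5.6650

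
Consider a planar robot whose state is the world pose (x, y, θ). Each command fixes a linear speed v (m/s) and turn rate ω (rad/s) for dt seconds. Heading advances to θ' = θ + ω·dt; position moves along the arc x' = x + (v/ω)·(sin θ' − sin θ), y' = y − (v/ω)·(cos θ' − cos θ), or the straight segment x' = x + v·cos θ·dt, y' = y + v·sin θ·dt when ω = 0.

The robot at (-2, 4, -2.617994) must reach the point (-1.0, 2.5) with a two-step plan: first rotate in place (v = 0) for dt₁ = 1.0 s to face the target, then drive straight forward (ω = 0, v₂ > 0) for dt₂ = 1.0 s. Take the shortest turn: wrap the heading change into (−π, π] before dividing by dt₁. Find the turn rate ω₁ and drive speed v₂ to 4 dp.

ω₁ = 1.6352, v₂ = 1.8028

heading to target = atan2(2.5−4, -1−-2) = -0.9828
Δθ = wrap(-0.9828 − -2.6180) = 1.6352; ω₁ = Δθ/dt₁ = 1.6352
distance = √((-1−-2)² + (2.5−4)²) = 1.8028; v₂ = distance/dt₂ = 1.8028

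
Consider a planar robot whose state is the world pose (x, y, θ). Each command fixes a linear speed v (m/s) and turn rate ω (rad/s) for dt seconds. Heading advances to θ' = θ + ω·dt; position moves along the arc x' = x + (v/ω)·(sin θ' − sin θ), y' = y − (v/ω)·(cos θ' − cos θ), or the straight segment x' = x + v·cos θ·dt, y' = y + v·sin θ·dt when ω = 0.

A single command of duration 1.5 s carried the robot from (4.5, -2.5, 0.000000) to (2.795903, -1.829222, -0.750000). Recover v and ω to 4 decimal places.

Δθ = -0.750000 − 0.000000 = -0.750000
ω = Δθ/dt = -0.750000/1.5 = -0.5000
R = Δx/(sin θ' − sin θ) = 2.5000
v = R·ω = 2.5000·-0.5000 = -1.2500

v = -1.2500, ω = -0.5000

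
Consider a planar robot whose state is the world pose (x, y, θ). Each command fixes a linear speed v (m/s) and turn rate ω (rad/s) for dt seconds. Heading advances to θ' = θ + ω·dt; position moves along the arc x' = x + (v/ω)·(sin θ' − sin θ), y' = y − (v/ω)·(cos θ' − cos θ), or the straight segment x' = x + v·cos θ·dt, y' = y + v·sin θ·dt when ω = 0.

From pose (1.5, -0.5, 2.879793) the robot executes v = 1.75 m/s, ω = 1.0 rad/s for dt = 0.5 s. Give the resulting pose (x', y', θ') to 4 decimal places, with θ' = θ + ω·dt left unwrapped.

θ' = 2.8798 + 1.0·0.5 = 3.3798
R = v/ω = 1.75/1.0 = 1.7500
x' = 1.5 + 1.7500·(sin 3.3798 − sin 2.8798) = 0.6341
y' = -0.5 − 1.7500·(cos 3.3798 − cos 2.8798) = -0.4898

(0.6341, -0.4898, 3.3798)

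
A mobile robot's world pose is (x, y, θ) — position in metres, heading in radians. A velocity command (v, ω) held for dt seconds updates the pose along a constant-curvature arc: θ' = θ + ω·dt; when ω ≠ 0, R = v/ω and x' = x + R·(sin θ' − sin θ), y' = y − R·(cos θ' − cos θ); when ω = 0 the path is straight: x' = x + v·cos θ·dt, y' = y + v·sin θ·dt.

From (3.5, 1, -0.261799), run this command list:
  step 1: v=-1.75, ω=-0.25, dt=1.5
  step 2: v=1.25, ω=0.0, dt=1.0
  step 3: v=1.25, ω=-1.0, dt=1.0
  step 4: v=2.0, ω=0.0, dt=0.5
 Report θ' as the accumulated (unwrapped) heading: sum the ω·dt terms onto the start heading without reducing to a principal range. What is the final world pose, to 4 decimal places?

step 1: θ'=-0.6368 (R=7.0000) → pose (1.1494, 2.1335, -0.6368)
step 2: θ'=-0.6368 (straight) → pose (2.1544, 1.3902, -0.6368)
step 3: θ'=-1.6368 (R=-1.2500) → pose (2.6584, 0.3027, -1.6368)
step 4: θ'=-1.6368 (straight) → pose (2.5924, -0.6951, -1.6368)

(2.5924, -0.6951, -1.6368)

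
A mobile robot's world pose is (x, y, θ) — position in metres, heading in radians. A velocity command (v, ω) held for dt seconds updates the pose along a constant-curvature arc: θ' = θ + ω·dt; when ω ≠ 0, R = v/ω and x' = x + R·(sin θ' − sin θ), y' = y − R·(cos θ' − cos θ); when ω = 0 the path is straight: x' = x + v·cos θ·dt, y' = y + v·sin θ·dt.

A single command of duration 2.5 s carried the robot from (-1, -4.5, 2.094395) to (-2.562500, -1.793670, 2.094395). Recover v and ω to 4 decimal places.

v = 1.2500, ω = 0.0000

Δθ = 2.094395 − 2.094395 = 0.000000
ω = Δθ/dt = 0.000000/2.5 = 0.0000
ω = 0 → v = (Δx·cos θ + Δy·sin θ)/dt = 1.2500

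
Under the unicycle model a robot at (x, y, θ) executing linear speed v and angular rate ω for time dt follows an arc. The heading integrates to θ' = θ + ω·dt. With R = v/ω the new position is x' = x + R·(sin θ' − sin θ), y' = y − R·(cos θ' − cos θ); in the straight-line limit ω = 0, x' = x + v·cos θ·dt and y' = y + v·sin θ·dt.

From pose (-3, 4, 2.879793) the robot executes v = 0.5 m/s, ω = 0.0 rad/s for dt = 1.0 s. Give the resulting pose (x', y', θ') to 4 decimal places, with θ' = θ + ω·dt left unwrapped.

(-3.4830, 4.1294, 2.8798)

θ' = 2.8798 + 0.0·1.0 = 2.8798
ω = 0 → straight: x' = -3 + 0.5·cos(2.8798)·1.0 = -3.4830
y' = 4 + 0.5·sin(2.8798)·1.0 = 4.1294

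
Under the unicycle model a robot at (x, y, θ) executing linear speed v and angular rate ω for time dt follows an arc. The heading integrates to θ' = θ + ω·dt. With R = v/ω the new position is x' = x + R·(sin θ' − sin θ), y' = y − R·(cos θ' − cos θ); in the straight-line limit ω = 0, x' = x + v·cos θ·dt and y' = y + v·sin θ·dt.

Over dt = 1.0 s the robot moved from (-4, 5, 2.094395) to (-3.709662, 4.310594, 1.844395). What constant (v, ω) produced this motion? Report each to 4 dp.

Δθ = 1.844395 − 2.094395 = -0.250000
ω = Δθ/dt = -0.250000/1.0 = -0.2500
R = −Δy/(cos θ' − cos θ) = 3.0000
v = R·ω = 3.0000·-0.2500 = -0.7500

v = -0.7500, ω = -0.2500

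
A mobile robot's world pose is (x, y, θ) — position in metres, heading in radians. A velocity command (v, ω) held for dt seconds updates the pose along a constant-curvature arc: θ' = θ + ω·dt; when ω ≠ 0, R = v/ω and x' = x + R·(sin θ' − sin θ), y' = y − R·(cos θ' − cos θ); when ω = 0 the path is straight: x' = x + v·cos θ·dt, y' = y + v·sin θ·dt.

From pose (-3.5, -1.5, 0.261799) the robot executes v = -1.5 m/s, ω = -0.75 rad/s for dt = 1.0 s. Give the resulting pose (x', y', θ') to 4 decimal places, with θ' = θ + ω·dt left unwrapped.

(-4.9557, -1.3345, -0.4882)

θ' = 0.2618 + -0.75·1.0 = -0.4882
R = v/ω = -1.5/-0.75 = 2.0000
x' = -3.5 + 2.0000·(sin -0.4882 − sin 0.2618) = -4.9557
y' = -1.5 − 2.0000·(cos -0.4882 − cos 0.2618) = -1.3345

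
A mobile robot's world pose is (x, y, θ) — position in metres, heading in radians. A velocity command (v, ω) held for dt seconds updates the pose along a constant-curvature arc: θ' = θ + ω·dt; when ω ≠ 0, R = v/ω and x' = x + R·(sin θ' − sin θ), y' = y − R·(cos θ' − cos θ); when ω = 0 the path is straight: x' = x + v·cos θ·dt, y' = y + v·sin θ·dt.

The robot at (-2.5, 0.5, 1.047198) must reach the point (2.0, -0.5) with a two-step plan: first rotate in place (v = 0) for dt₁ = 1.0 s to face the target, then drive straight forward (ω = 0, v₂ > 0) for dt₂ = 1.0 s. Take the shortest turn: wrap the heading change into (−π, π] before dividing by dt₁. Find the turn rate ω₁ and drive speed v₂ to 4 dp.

ω₁ = -1.2659, v₂ = 4.6098

heading to target = atan2(-0.5−0.5, 2−-2.5) = -0.2187
Δθ = wrap(-0.2187 − 1.0472) = -1.2659; ω₁ = Δθ/dt₁ = -1.2659
distance = √((2−-2.5)² + (-0.5−0.5)²) = 4.6098; v₂ = distance/dt₂ = 4.6098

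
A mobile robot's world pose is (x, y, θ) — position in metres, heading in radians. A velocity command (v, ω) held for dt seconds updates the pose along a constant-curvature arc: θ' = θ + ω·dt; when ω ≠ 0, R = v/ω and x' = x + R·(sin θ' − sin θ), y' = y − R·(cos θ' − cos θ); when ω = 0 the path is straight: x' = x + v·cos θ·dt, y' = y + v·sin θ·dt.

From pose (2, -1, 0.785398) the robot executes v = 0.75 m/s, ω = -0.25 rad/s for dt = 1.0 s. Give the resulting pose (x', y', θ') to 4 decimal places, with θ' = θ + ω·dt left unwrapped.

θ' = 0.7854 + -0.25·1.0 = 0.5354
R = v/ω = 0.75/-0.25 = -3.0000
x' = 2 + -3.0000·(sin 0.5354 − sin 0.7854) = 2.5908
y' = -1 − -3.0000·(cos 0.5354 − cos 0.7854) = -0.5411

(2.5908, -0.5411, 0.5354)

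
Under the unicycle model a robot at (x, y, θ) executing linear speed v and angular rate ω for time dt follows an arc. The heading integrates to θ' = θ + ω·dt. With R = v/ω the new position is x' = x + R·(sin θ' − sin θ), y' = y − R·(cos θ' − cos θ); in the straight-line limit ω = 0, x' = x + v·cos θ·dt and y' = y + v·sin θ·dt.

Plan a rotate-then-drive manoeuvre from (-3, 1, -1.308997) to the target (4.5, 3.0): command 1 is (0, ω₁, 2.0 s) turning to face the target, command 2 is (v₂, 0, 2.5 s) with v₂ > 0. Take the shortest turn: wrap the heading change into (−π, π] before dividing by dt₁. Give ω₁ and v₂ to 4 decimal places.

ω₁ = 0.7848, v₂ = 3.1048

heading to target = atan2(3−1, 4.5−-3) = 0.2606
Δθ = wrap(0.2606 − -1.3090) = 1.5696; ω₁ = Δθ/dt₁ = 0.7848
distance = √((4.5−-3)² + (3−1)²) = 7.7621; v₂ = distance/dt₂ = 3.1048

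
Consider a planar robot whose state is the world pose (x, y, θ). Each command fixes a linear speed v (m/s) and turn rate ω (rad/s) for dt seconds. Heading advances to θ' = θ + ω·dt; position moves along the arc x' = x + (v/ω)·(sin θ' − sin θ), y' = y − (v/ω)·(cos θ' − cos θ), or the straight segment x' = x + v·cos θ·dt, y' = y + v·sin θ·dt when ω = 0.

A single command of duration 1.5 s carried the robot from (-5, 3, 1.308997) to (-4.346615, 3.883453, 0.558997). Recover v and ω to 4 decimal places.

v = 0.7500, ω = -0.5000

Δθ = 0.558997 − 1.308997 = -0.750000
ω = Δθ/dt = -0.750000/1.5 = -0.5000
R = −Δy/(cos θ' − cos θ) = -1.5000
v = R·ω = -1.5000·-0.5000 = 0.7500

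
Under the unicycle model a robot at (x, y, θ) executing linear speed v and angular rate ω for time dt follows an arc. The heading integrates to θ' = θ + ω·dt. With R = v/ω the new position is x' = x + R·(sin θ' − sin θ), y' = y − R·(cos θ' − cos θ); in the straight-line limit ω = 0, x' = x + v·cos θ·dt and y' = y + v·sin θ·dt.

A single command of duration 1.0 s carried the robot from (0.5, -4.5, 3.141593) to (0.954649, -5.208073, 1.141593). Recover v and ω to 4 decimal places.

v = -1.0000, ω = -2.0000

Δθ = 1.141593 − 3.141593 = -2.000000
ω = Δθ/dt = -2.000000/1.0 = -2.0000
R = −Δy/(cos θ' − cos θ) = 0.5000
v = R·ω = 0.5000·-2.0000 = -1.0000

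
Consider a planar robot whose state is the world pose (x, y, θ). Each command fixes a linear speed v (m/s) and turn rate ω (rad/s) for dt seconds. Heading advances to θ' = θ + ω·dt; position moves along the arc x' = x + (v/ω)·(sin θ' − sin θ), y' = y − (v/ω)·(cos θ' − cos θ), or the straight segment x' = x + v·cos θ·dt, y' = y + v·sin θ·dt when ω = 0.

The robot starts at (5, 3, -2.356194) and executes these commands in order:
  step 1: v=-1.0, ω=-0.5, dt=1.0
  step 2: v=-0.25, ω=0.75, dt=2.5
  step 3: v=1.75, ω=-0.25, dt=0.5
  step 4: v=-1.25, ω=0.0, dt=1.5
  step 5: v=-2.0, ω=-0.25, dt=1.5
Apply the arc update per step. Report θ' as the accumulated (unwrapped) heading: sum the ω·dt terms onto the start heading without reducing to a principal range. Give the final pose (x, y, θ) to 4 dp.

step 1: θ'=-2.8562 (R=2.0000) → pose (5.8511, 3.5049, -2.8562)
step 2: θ'=-0.9812 (R=-0.3333) → pose (6.0343, 4.0101, -0.9812)
step 3: θ'=-1.1062 (R=-7.0000) → pose (6.4742, 3.2543, -1.1062)
step 4: θ'=-1.1062 (straight) → pose (5.6341, 4.9306, -1.1062)
step 5: θ'=-1.4812 (R=8.0000) → pose (4.8182, 7.7993, -1.4812)

(4.8182, 7.7993, -1.4812)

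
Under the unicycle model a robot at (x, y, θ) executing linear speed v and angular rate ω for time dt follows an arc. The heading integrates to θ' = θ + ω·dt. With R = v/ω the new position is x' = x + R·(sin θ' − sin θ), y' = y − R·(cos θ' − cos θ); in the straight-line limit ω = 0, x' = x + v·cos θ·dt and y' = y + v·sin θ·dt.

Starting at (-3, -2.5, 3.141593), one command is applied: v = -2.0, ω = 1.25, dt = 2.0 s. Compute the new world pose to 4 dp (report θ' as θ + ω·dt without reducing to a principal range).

θ' = 3.1416 + 1.25·2.0 = 5.6416
R = v/ω = -2.0/1.25 = -1.6000
x' = -3 + -1.6000·(sin 5.6416 − sin 3.1416) = -2.0424
y' = -2.5 − -1.6000·(cos 5.6416 − cos 3.1416) = 0.3818

(-2.0424, 0.3818, 5.6416)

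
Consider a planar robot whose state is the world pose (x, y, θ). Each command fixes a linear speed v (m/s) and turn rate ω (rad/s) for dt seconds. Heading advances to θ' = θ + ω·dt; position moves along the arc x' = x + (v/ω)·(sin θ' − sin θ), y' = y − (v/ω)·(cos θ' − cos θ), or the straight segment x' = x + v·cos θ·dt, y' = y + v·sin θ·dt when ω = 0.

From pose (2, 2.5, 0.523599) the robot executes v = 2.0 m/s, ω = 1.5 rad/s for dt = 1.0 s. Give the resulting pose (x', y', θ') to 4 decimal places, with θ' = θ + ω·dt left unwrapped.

θ' = 0.5236 + 1.5·1.0 = 2.0236
R = v/ω = 2.0/1.5 = 1.3333
x' = 2 + 1.3333·(sin 2.0236 − sin 0.5236) = 2.5323
y' = 2.5 − 1.3333·(cos 2.0236 − cos 0.5236) = 4.2380

(2.5323, 4.2380, 2.0236)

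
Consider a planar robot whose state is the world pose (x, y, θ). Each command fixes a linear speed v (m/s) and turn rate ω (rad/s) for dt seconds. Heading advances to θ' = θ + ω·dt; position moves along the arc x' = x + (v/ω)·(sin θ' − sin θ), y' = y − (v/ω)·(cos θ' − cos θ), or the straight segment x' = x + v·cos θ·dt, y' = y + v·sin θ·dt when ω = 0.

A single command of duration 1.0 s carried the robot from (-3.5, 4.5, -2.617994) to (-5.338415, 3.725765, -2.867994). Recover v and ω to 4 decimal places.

Δθ = -2.867994 − -2.617994 = -0.250000
ω = Δθ/dt = -0.250000/1.0 = -0.2500
R = Δx/(sin θ' − sin θ) = -8.0000
v = R·ω = -8.0000·-0.2500 = 2.0000

v = 2.0000, ω = -0.2500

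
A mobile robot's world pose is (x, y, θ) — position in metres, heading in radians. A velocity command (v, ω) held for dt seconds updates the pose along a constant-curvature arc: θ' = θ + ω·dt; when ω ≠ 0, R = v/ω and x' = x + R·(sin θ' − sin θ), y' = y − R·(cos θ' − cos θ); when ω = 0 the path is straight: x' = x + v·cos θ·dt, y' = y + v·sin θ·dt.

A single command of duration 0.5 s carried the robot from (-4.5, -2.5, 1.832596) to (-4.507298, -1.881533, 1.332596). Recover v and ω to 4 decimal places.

v = 1.2500, ω = -1.0000

Δθ = 1.332596 − 1.832596 = -0.500000
ω = Δθ/dt = -0.500000/0.5 = -1.0000
R = −Δy/(cos θ' − cos θ) = -1.2500
v = R·ω = -1.2500·-1.0000 = 1.2500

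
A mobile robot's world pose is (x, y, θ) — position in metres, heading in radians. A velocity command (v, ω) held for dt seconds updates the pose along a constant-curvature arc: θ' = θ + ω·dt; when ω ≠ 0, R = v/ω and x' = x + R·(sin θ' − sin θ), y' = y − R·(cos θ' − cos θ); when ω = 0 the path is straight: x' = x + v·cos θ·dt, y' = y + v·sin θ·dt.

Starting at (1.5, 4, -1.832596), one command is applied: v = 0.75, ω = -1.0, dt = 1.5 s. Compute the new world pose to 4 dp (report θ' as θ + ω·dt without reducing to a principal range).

θ' = -1.8326 + -1.0·1.5 = -3.3326
R = v/ω = 0.75/-1.0 = -0.7500
x' = 1.5 + -0.7500·(sin -3.3326 − sin -1.8326) = 0.6332
y' = 4 − -0.7500·(cos -3.3326 − cos -1.8326) = 3.4578

(0.6332, 3.4578, -3.3326)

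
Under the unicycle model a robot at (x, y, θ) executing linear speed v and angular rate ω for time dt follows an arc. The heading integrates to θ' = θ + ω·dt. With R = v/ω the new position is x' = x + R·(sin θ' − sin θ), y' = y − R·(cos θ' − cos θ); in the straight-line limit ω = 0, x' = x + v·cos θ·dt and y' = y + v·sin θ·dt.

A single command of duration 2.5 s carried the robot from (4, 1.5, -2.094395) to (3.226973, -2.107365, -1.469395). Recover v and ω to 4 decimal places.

v = 1.5000, ω = 0.2500

Δθ = -1.469395 − -2.094395 = 0.625000
ω = Δθ/dt = 0.625000/2.5 = 0.2500
R = −Δy/(cos θ' − cos θ) = 6.0000
v = R·ω = 6.0000·0.2500 = 1.5000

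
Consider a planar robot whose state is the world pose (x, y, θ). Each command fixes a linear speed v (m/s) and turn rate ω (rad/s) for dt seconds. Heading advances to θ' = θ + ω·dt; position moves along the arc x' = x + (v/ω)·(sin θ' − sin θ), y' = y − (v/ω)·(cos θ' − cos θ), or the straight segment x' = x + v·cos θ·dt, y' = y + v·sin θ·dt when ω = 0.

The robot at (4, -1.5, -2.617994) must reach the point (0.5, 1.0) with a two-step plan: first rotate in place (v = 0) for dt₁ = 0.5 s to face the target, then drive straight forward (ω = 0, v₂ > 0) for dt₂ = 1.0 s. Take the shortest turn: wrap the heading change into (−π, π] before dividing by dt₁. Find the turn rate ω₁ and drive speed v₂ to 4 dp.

heading to target = atan2(1−-1.5, 0.5−4) = 2.5213
Δθ = wrap(2.5213 − -2.6180) = -1.1438; ω₁ = Δθ/dt₁ = -2.2877
distance = √((0.5−4)² + (1−-1.5)²) = 4.3012; v₂ = distance/dt₂ = 4.3012

ω₁ = -2.2877, v₂ = 4.3012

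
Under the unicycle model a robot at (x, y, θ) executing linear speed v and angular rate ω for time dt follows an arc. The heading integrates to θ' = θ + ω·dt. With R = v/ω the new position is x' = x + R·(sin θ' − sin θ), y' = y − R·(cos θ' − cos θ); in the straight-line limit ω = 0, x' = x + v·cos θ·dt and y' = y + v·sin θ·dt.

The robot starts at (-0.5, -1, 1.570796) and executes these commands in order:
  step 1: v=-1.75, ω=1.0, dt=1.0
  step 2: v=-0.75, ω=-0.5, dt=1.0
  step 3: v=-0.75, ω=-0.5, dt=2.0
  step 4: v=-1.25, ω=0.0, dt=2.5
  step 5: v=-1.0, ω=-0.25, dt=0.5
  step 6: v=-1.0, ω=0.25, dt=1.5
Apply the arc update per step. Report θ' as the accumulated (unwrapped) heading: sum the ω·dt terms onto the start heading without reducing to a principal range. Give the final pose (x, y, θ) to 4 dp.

(-1.5861, -8.9698, 1.3208)

step 1: θ'=2.5708 (R=-1.7500) → pose (0.3045, -2.4726, 2.5708)
step 2: θ'=2.0708 (R=1.5000) → pose (0.8104, -3.0156, 2.0708)
step 3: θ'=1.0708 (R=1.5000) → pose (0.8104, -4.4539, 1.0708)
step 4: θ'=1.0708 (straight) → pose (-0.6878, -7.1964, 1.0708)
step 5: θ'=0.9458 (R=4.0000) → pose (-0.9543, -7.6191, 0.9458)
step 6: θ'=1.3208 (R=-4.0000) → pose (-1.5861, -8.9698, 1.3208)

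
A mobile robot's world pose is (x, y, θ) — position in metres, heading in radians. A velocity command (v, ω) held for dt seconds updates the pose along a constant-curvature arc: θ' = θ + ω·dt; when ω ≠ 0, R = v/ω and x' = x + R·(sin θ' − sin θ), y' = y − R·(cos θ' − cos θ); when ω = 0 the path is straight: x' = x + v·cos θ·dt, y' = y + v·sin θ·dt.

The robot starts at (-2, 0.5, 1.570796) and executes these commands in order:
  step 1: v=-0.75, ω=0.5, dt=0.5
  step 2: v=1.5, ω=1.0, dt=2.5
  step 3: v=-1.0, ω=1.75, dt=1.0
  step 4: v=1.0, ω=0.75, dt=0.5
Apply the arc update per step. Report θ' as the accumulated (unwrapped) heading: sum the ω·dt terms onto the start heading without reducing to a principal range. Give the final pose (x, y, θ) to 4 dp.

(-4.7040, 1.0946, 6.4458)

step 1: θ'=1.8208 (R=-1.5000) → pose (-1.9534, 0.1289, 1.8208)
step 2: θ'=4.3208 (R=1.5000) → pose (-4.7932, 0.3303, 4.3208)
step 3: θ'=6.0708 (R=-0.5714) → pose (-5.2009, 1.1070, 6.0708)
step 4: θ'=6.4458 (R=1.3333) → pose (-4.7040, 1.0946, 6.4458)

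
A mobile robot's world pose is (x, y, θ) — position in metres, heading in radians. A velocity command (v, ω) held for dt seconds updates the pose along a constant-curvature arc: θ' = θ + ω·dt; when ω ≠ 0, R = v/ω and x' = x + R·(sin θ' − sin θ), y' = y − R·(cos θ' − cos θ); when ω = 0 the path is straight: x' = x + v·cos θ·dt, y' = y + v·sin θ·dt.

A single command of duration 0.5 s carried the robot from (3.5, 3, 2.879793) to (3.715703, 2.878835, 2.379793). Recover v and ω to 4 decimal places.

Δθ = 2.379793 − 2.879793 = -0.500000
ω = Δθ/dt = -0.500000/0.5 = -1.0000
R = Δx/(sin θ' − sin θ) = 0.5000
v = R·ω = 0.5000·-1.0000 = -0.5000

v = -0.5000, ω = -1.0000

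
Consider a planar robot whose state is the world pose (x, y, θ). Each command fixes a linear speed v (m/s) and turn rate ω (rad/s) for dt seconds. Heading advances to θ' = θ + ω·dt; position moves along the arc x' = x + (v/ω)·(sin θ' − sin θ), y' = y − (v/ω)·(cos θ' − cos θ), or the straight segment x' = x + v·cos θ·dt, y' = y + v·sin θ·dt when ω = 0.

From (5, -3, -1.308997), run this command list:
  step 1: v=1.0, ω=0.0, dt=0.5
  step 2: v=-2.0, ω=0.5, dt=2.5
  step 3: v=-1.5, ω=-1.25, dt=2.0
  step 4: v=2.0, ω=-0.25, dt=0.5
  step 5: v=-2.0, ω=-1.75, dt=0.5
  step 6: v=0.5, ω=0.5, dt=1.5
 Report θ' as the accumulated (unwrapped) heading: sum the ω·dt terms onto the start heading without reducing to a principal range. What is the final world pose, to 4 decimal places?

step 1: θ'=-1.3090 (straight) → pose (5.1294, -3.4830, -1.3090)
step 2: θ'=-0.0590 (R=-4.0000) → pose (1.5016, -0.5252, -0.0590)
step 3: θ'=-2.5590 (R=1.2000) → pose (0.9121, 1.6748, -2.5590)
step 4: θ'=-2.6840 (R=-8.0000) → pose (0.0449, 1.1781, -2.6840)
step 5: θ'=-3.5590 (R=1.1429) → pose (1.0131, 1.1976, -3.5590)
step 6: θ'=-2.8090 (R=1.0000) → pose (0.2812, 1.2286, -2.8090)

(0.2812, 1.2286, -2.8090)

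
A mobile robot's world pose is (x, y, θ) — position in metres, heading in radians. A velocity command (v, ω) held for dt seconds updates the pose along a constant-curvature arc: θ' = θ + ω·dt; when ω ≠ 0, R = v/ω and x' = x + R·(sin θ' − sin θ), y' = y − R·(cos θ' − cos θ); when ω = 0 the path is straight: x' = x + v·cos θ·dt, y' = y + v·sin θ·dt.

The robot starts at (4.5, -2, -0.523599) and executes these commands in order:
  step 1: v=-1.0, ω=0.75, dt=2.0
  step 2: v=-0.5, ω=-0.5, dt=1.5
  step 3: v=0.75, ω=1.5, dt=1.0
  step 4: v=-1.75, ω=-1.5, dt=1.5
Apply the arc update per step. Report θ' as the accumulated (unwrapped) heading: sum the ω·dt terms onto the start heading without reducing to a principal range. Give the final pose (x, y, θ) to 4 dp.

(0.7705, -3.4489, -0.5236)

step 1: θ'=0.9764 (R=-1.3333) → pose (2.7287, -2.4080, 0.9764)
step 2: θ'=0.2264 (R=1.0000) → pose (2.1247, -2.8225, 0.2264)
step 3: θ'=1.7264 (R=0.5000) → pose (2.5064, -2.2578, 1.7264)
step 4: θ'=-0.5236 (R=1.1667) → pose (0.7705, -3.4489, -0.5236)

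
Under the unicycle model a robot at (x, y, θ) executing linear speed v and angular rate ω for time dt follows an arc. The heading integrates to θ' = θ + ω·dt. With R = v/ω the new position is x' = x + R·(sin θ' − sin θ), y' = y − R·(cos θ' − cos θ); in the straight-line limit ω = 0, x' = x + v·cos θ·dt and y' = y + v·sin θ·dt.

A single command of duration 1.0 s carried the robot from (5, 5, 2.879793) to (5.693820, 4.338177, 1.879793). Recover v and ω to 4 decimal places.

Δθ = 1.879793 − 2.879793 = -1.000000
ω = Δθ/dt = -1.000000/1.0 = -1.0000
R = Δx/(sin θ' − sin θ) = 1.0000
v = R·ω = 1.0000·-1.0000 = -1.0000

v = -1.0000, ω = -1.0000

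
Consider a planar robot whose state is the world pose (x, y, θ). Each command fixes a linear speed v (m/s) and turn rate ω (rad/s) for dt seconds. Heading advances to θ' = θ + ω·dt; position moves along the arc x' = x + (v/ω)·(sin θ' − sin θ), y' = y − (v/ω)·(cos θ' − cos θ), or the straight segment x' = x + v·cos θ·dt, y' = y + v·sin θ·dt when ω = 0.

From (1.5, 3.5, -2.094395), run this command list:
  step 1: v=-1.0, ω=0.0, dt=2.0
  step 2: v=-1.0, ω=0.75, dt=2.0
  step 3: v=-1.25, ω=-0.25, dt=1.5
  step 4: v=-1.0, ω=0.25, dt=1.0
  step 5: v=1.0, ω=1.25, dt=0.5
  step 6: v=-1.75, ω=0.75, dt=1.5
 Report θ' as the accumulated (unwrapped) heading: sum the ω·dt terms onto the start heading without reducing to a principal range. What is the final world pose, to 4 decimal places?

(-1.6624, 7.7448, 1.0306)

step 1: θ'=-2.0944 (straight) → pose (2.5000, 5.2321, -2.0944)
step 2: θ'=-0.5944 (R=-1.3333) → pose (2.0920, 7.0034, -0.5944)
step 3: θ'=-0.9694 (R=5.0000) → pose (0.7693, 8.3168, -0.9694)
step 4: θ'=-0.7194 (R=-4.0000) → pose (0.1068, 9.0624, -0.7194)
step 5: θ'=-0.0944 (R=0.8000) → pose (0.5586, 8.8678, -0.0944)
step 6: θ'=1.0306 (R=-2.3333) → pose (-1.6624, 7.7448, 1.0306)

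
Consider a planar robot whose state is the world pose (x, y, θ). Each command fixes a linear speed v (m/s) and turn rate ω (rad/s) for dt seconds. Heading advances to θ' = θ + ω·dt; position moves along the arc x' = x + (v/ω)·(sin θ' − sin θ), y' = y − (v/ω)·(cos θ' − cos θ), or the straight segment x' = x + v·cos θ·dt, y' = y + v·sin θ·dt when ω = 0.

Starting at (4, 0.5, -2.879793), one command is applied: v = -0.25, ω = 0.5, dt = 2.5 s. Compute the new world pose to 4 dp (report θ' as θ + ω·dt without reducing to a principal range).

(4.3697, 0.9535, -1.6298)

θ' = -2.8798 + 0.5·2.5 = -1.6298
R = v/ω = -0.25/0.5 = -0.5000
x' = 4 + -0.5000·(sin -1.6298 − sin -2.8798) = 4.3697
y' = 0.5 − -0.5000·(cos -1.6298 − cos -2.8798) = 0.9535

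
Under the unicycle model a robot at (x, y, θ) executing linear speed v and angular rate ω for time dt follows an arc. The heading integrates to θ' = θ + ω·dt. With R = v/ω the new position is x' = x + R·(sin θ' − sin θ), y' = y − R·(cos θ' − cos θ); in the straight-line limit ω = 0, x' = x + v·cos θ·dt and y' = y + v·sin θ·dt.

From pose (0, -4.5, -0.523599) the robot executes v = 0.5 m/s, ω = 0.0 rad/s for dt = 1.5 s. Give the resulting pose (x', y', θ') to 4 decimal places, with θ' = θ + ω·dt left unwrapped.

θ' = -0.5236 + 0.0·1.5 = -0.5236
ω = 0 → straight: x' = 0 + 0.5·cos(-0.5236)·1.5 = 0.6495
y' = -4.5 + 0.5·sin(-0.5236)·1.5 = -4.8750

(0.6495, -4.8750, -0.5236)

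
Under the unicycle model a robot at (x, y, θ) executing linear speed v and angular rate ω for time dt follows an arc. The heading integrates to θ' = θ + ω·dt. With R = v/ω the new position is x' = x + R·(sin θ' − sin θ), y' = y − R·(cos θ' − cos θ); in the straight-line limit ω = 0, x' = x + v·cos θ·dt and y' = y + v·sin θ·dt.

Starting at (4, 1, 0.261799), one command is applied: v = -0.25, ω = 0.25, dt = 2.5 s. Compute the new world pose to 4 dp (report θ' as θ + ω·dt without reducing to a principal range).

θ' = 0.2618 + 0.25·2.5 = 0.8868
R = v/ω = -0.25/0.25 = -1.0000
x' = 4 + -1.0000·(sin 0.8868 − sin 0.2618) = 3.4838
y' = 1 − -1.0000·(cos 0.8868 − cos 0.2618) = 0.6660

(3.4838, 0.6660, 0.8868)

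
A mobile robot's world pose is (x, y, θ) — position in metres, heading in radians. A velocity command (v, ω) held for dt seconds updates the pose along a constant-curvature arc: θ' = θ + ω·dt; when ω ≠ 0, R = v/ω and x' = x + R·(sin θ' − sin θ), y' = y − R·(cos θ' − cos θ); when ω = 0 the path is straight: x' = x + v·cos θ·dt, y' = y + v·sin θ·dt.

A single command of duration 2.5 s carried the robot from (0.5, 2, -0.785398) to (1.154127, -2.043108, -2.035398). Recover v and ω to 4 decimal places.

Δθ = -2.035398 − -0.785398 = -1.250000
ω = Δθ/dt = -1.250000/2.5 = -0.5000
R = −Δy/(cos θ' − cos θ) = -3.5000
v = R·ω = -3.5000·-0.5000 = 1.7500

v = 1.7500, ω = -0.5000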